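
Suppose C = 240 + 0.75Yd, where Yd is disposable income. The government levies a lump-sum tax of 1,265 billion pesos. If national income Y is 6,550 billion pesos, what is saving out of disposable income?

S = 1081.25

Yd = Y − T = 6550 − 1265 = 5285
C = 240 + 0.75(5285) = 240 + 3963.75 = 4203.75
S = Yd − C = 5285 − 4203.75 = 1081.25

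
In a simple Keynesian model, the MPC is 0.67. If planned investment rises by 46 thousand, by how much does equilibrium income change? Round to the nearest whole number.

ΔY ≈ 139

The multiplier is 1/(1 − MPC) = 1/0.33.
ΔY = 46/0.33 = 139.39 ≈ 139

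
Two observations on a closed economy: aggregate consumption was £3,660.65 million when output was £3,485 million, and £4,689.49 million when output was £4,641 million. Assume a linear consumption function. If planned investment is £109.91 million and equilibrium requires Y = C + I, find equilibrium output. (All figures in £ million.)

MPC = (4689.49 − 3660.65)/(4641 − 3485) = 1028.84/1156 = 0.89
a = 3660.65 − 0.89(3485) = 559
Equilibrium: Y = 559 + 0.89Y + 109.91
0.11Y = 668.91, so Y = 668.91/0.11 = 6081

Y = 6081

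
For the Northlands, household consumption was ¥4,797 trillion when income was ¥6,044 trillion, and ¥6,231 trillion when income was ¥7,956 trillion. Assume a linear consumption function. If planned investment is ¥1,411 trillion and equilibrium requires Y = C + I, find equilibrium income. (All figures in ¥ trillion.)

MPC = (6231 − 4797)/(7956 − 6044) = 1434/1912 = 0.75
a = 4797 − 0.75(6044) = 264
Equilibrium: Y = 264 + 0.75Y + 1411
0.25Y = 1675, so Y = 1675/0.25 = 6700

Y = 6700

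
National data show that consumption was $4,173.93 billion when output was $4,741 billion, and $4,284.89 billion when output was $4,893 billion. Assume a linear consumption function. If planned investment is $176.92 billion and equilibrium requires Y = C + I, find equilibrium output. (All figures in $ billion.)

MPC = (4284.89 − 4173.93)/(4893 − 4741) = 110.96/152 = 0.73
a = 4173.93 − 0.73(4741) = 713
Equilibrium: Y = 713 + 0.73Y + 176.92
0.27Y = 889.92, so Y = 889.92/0.27 = 3296

Y = 3296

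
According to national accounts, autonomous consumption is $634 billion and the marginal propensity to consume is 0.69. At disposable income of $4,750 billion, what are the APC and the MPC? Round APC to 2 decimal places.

APC = 0.82; MPC = 0.69

MPC = 0.69 (the slope of the consumption function)
C = 634 + 0.69(4750) = 3911.5, so APC = 3911.5/4750 = 0.82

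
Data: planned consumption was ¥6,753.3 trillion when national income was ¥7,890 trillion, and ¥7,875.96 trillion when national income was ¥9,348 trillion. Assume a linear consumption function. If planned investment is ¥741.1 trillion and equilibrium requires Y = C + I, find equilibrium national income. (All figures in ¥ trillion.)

MPC = (7875.96 − 6753.3)/(9348 − 7890) = 1122.66/1458 = 0.77
a = 6753.3 − 0.77(7890) = 678
Equilibrium: Y = 678 + 0.77Y + 741.1
0.23Y = 1419.1, so Y = 1419.1/0.23 = 6170

Y = 6170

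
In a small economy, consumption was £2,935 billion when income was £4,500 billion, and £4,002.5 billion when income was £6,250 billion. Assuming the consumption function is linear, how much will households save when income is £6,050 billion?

S = 2169.5

MPC = (4002.5 − 2935)/(6250 − 4500) = 1067.5/1750 = 0.61
a = 2935 − 0.61(4500) = 2935 − 2745 = 190
C = 190 + 0.61(6050) = 3880.5
S = 6050 − 3880.5 = 2169.5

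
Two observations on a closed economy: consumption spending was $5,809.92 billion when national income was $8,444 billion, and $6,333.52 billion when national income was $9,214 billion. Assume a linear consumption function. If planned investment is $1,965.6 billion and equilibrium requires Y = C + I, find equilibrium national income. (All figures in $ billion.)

MPC = (6333.52 − 5809.92)/(9214 − 8444) = 523.6/770 = 0.68
a = 5809.92 − 0.68(8444) = 68
Equilibrium: Y = 68 + 0.68Y + 1965.6
0.32Y = 2033.6, so Y = 2033.6/0.32 = 6355

Y = 6355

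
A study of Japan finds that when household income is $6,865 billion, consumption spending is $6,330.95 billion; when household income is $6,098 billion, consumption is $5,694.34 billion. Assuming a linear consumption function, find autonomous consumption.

MPC = ΔC/ΔY = (6330.95 − 5694.34)/(6865 − 6098) = 636.61/767 = 0.83
a = C − MPC·Y = 5694.34 − 0.83(6098) = 5694.34 − 5061.34 = 633

a = 633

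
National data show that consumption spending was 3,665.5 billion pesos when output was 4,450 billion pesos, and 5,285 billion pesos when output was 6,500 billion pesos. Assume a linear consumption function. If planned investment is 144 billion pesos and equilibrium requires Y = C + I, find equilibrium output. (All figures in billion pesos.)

Y = 1400

MPC = (5285 − 3665.5)/(6500 − 4450) = 1619.5/2050 = 0.79
a = 3665.5 − 0.79(4450) = 150
Equilibrium: Y = 150 + 0.79Y + 144
0.21Y = 294, so Y = 294/0.21 = 1400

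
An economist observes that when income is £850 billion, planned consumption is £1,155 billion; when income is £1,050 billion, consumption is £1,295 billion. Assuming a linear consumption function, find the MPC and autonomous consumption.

MPC = ΔC/ΔY = (1295 − 1155)/(1050 − 850) = 140/200 = 0.7
a = C − MPC·Y = 1155 − 0.7(850) = 1155 − 595 = 560

MPC = 0.7; a = 560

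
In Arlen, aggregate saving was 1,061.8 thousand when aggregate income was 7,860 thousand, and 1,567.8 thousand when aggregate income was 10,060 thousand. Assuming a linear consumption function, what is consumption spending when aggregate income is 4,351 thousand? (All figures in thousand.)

C = 4096.27

MPS = ΔS/ΔY = (1567.8 − 1061.8)/(10060 − 7860) = 506/2200 = 0.23
MPC = 1 − MPS = 0.77
Autonomous saving = 1061.8 − 0.23(7860) = -746, so a = 746
C = 746 + 0.77(4351) = 746 + 3350.27 = 4096.27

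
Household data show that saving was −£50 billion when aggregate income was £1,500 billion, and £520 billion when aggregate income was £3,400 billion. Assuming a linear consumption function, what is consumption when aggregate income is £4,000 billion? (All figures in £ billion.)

C = 3300

MPS = ΔS/ΔY = (520 − (-50))/(3400 − 1500) = 570/1900 = 0.3
MPC = 1 − MPS = 0.7
Autonomous saving = -50 − 0.3(1500) = -500, so a = 500
C = 500 + 0.7(4000) = 500 + 2800 = 3300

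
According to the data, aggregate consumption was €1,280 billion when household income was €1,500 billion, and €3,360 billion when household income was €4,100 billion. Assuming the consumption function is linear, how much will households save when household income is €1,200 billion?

MPC = (3360 − 1280)/(4100 − 1500) = 2080/2600 = 0.8
a = 1280 − 0.8(1500) = 1280 − 1200 = 80
C = 80 + 0.8(1200) = 1040
S = 1200 − 1040 = 160

S = 160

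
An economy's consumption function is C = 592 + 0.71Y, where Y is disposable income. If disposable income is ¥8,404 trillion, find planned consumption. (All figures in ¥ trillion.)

C = 592 + 0.71(8404) = 592 + 5966.84 = 6558.84

C = 6558.84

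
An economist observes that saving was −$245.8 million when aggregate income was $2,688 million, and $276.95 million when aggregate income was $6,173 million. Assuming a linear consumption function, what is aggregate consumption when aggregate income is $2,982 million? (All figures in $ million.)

C = 3183.7

MPS = ΔS/ΔY = (276.95 − (-245.8))/(6173 − 2688) = 522.75/3485 = 0.15
MPC = 1 − MPS = 0.85
Autonomous saving = -245.8 − 0.15(2688) = -649, so a = 649
C = 649 + 0.85(2982) = 649 + 2534.7 = 3183.7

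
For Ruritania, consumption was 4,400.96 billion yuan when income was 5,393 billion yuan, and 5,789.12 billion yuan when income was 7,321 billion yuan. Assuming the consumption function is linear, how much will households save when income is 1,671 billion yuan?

MPC = (5789.12 − 4400.96)/(7321 − 5393) = 1388.16/1928 = 0.72
a = 4400.96 − 0.72(5393) = 4400.96 − 3882.96 = 518
C = 518 + 0.72(1671) = 1721.12
S = 1671 − 1721.12 = -50.12

S = -50.12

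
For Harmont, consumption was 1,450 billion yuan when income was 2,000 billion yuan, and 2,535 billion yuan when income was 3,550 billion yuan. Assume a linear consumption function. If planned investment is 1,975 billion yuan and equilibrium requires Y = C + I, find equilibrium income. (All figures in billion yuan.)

MPC = (2535 − 1450)/(3550 − 2000) = 1085/1550 = 0.7
a = 1450 − 0.7(2000) = 50
Equilibrium: Y = 50 + 0.7Y + 1975
0.3Y = 2025, so Y = 2025/0.3 = 6750

Y = 6750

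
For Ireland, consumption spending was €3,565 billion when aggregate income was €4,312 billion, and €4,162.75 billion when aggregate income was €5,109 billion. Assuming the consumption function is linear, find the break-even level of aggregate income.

Y = 1324

MPC = (4162.75 − 3565)/(5109 − 4312) = 597.75/797 = 0.75
a = 3565 − 0.75(4312) = 3565 − 3234 = 331
Break-even: Y = a/(1−MPC) = 331/0.25 = 1324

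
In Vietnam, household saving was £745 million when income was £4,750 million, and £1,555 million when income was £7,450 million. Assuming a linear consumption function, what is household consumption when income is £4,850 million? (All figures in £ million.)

MPS = ΔS/ΔY = (1555 − 745)/(7450 − 4750) = 810/2700 = 0.3
MPC = 1 − MPS = 0.7
Autonomous saving = 745 − 0.3(4750) = -680, so a = 680
C = 680 + 0.7(4850) = 680 + 3395 = 4075

C = 4075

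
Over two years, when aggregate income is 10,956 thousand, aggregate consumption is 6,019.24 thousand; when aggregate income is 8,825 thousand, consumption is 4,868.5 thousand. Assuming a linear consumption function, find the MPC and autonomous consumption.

MPC = 0.54; a = 103

MPC = ΔC/ΔY = (6019.24 − 4868.5)/(10956 − 8825) = 1150.74/2131 = 0.54
a = C − MPC·Y = 4868.5 − 0.54(8825) = 4868.5 − 4765.5 = 103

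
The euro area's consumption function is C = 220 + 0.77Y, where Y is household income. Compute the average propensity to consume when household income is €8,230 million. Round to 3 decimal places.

C = 220 + 0.77(8230) = 6557.1
APC = C/Y = 6557.1/8230 = 0.797

APC = 0.797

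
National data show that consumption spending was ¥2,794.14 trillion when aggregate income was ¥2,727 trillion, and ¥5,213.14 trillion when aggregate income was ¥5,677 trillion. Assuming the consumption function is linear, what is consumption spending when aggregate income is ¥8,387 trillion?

C = 7435.34

MPC = (5213.14 − 2794.14)/(5677 − 2727) = 2419/2950 = 0.82
a = 2794.14 − 0.82(2727) = 2794.14 − 2236.14 = 558
C = 558 + 0.82(8387) = 558 + 6877.34 = 7435.34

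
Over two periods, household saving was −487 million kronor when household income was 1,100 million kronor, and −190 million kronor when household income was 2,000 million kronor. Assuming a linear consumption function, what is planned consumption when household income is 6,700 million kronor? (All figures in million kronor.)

C = 5339

MPS = ΔS/ΔY = (-190 − (-487))/(2000 − 1100) = 297/900 = 0.33
MPC = 1 − MPS = 0.67
Autonomous saving = -487 − 0.33(1100) = -850, so a = 850
C = 850 + 0.67(6700) = 850 + 4489 = 5339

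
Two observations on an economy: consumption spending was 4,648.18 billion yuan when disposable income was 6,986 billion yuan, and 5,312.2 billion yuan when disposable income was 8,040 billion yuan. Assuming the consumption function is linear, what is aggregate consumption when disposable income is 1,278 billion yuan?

C = 1052.14

MPC = (5312.2 − 4648.18)/(8040 − 6986) = 664.02/1054 = 0.63
a = 4648.18 − 0.63(6986) = 4648.18 − 4401.18 = 247
C = 247 + 0.63(1278) = 247 + 805.14 = 1052.14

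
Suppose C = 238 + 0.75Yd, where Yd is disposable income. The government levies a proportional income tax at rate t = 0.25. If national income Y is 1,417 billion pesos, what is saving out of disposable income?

S = 27.6875

Yd = (1 − 0.25)(1417) = 0.75(1417) = 1062.75
C = 238 + 0.75(1062.75) = 238 + 797.0625 = 1035.0625
S = Yd − C = 1062.75 − 1035.0625 = 27.6875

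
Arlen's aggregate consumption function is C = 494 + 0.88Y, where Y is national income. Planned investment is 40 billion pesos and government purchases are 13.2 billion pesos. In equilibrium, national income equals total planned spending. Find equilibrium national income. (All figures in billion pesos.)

Y = 4560

Y = C + I + G = 494 + 0.88Y + 40 + 13.2
Y − 0.88Y = 547.2
0.12Y = 547.2, so Y = 547.2/0.12 = 4560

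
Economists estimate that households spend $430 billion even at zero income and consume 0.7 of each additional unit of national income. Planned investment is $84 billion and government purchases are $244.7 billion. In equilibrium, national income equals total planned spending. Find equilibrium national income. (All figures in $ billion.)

Y = C + I + G = 430 + 0.7Y + 84 + 244.7
Y − 0.7Y = 758.7
0.3Y = 758.7, so Y = 758.7/0.3 = 2529

Y = 2529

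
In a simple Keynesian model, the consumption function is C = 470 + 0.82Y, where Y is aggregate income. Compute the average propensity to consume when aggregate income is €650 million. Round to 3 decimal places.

APC = 1.543

C = 470 + 0.82(650) = 1003
APC = C/Y = 1003/650 = 1.543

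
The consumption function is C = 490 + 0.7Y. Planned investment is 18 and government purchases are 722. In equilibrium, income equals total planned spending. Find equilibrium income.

Y = 4100

Y = C + I + G = 490 + 0.7Y + 18 + 722
Y − 0.7Y = 1230
0.3Y = 1230, so Y = 1230/0.3 = 4100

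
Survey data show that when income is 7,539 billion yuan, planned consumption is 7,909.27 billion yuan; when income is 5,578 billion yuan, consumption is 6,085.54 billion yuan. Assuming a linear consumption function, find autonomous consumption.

a = 898

MPC = ΔC/ΔY = (7909.27 − 6085.54)/(7539 − 5578) = 1823.73/1961 = 0.93
a = C − MPC·Y = 6085.54 − 0.93(5578) = 6085.54 − 5187.54 = 898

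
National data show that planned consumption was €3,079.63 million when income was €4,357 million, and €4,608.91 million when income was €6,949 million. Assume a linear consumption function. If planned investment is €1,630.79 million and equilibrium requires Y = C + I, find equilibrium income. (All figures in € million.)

Y = 5219

MPC = (4608.91 − 3079.63)/(6949 − 4357) = 1529.28/2592 = 0.59
a = 3079.63 − 0.59(4357) = 509
Equilibrium: Y = 509 + 0.59Y + 1630.79
0.41Y = 2139.79, so Y = 2139.79/0.41 = 5219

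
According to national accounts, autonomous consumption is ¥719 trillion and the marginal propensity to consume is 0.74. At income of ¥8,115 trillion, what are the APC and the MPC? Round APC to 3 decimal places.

APC = 0.829; MPC = 0.74

MPC = 0.74 (the slope of the consumption function)
C = 719 + 0.74(8115) = 6724.1, so APC = 6724.1/8115 = 0.829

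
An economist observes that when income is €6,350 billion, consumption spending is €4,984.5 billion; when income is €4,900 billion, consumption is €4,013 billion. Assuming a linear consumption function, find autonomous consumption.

a = 730

MPC = ΔC/ΔY = (4984.5 − 4013)/(6350 − 4900) = 971.5/1450 = 0.67
a = C − MPC·Y = 4013 − 0.67(4900) = 4013 − 3283 = 730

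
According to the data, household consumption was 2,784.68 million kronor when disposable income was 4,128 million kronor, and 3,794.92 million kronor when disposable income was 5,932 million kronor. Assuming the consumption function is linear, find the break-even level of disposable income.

MPC = (3794.92 − 2784.68)/(5932 − 4128) = 1010.24/1804 = 0.56
a = 2784.68 − 0.56(4128) = 2784.68 − 2311.68 = 473
Break-even: Y = a/(1−MPC) = 473/0.44 = 1075

Y = 1075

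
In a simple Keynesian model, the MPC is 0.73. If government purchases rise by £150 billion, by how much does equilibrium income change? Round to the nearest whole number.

ΔY ≈ 556

The multiplier is 1/(1 − MPC) = 1/0.27.
ΔY = 150/0.27 = 555.56 ≈ 556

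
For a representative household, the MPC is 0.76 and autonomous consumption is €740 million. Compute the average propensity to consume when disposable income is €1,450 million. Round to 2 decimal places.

C = 740 + 0.76(1450) = 1842
APC = C/Y = 1842/1450 = 1.27

APC = 1.27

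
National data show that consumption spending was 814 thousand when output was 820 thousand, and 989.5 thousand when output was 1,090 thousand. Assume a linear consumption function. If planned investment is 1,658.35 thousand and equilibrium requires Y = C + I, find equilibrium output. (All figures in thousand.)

MPC = (989.5 − 814)/(1090 − 820) = 175.5/270 = 0.65
a = 814 − 0.65(820) = 281
Equilibrium: Y = 281 + 0.65Y + 1658.35
0.35Y = 1939.35, so Y = 1939.35/0.35 = 5541

Y = 5541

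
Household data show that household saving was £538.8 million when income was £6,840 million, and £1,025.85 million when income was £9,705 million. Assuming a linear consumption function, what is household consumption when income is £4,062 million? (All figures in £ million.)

C = 3995.46

MPS = ΔS/ΔY = (1025.85 − 538.8)/(9705 − 6840) = 487.05/2865 = 0.17
MPC = 1 − MPS = 0.83
Autonomous saving = 538.8 − 0.17(6840) = -624, so a = 624
C = 624 + 0.83(4062) = 624 + 3371.46 = 3995.46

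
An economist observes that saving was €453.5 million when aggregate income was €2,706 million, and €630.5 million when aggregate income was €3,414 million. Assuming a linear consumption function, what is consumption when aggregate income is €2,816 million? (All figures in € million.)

MPS = ΔS/ΔY = (630.5 − 453.5)/(3414 − 2706) = 177/708 = 0.25
MPC = 1 − MPS = 0.75
Autonomous saving = 453.5 − 0.25(2706) = -223, so a = 223
C = 223 + 0.75(2816) = 223 + 2112 = 2335

C = 2335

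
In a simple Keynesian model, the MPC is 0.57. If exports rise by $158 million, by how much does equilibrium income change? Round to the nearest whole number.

ΔY ≈ 367

The multiplier is 1/(1 − MPC) = 1/0.43.
ΔY = 158/0.43 = 367.44 ≈ 367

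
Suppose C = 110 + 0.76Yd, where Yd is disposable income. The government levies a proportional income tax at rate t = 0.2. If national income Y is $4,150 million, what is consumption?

C = 2633.2

Yd = (1 − 0.2)(4150) = 0.8(4150) = 3320
C = 110 + 0.76(3320) = 110 + 2523.2 = 2633.2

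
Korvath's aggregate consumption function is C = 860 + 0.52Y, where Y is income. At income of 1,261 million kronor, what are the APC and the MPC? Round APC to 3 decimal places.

APC = 1.202; MPC = 0.52

MPC = 0.52 (the slope of the consumption function)
C = 860 + 0.52(1261) = 1515.72, so APC = 1515.72/1261 = 1.202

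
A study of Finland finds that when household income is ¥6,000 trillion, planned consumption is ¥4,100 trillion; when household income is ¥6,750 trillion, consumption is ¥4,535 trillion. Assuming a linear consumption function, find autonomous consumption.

a = 620

MPC = ΔC/ΔY = (4535 − 4100)/(6750 − 6000) = 435/750 = 0.58
a = C − MPC·Y = 4100 − 0.58(6000) = 4100 − 3480 = 620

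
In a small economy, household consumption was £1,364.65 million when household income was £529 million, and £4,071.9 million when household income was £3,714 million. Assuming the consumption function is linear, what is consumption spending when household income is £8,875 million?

C = 8458.75

MPC = (4071.9 − 1364.65)/(3714 − 529) = 2707.25/3185 = 0.85
a = 1364.65 − 0.85(529) = 1364.65 − 449.65 = 915
C = 915 + 0.85(8875) = 915 + 7543.75 = 8458.75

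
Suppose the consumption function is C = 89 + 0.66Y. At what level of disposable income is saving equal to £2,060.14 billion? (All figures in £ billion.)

S = Y − C = -89 + 0.34Y
-89 + 0.34Y = 2060.14, so 0.34Y = 2149.14 and Y = 6321

Y = 6321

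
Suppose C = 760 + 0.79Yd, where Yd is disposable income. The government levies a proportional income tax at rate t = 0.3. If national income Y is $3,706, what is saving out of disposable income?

Yd = (1 − 0.3)(3706) = 0.7(3706) = 2594.2
C = 760 + 0.79(2594.2) = 760 + 2049.418 = 2809.418
S = Yd − C = 2594.2 − 2809.418 = -215.218

S = -215.218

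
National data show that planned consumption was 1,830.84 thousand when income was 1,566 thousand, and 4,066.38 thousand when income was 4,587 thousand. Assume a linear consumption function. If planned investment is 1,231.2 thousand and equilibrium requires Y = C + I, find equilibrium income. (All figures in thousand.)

MPC = (4066.38 − 1830.84)/(4587 − 1566) = 2235.54/3021 = 0.74
a = 1830.84 − 0.74(1566) = 672
Equilibrium: Y = 672 + 0.74Y + 1231.2
0.26Y = 1903.2, so Y = 1903.2/0.26 = 7320

Y = 7320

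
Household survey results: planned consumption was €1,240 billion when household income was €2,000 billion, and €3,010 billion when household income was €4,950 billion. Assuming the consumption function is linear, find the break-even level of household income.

MPC = (3010 − 1240)/(4950 − 2000) = 1770/2950 = 0.6
a = 1240 − 0.6(2000) = 1240 − 1200 = 40
Break-even: Y = a/(1−MPC) = 40/0.4 = 100

Y = 100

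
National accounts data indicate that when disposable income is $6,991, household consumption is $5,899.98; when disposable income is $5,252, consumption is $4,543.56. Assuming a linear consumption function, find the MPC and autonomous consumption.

MPC = 0.78; a = 447

MPC = ΔC/ΔY = (5899.98 − 4543.56)/(6991 − 5252) = 1356.42/1739 = 0.78
a = C − MPC·Y = 4543.56 − 0.78(5252) = 4543.56 − 4096.56 = 447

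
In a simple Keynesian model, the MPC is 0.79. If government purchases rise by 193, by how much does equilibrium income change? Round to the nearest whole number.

ΔY ≈ 919

The multiplier is 1/(1 − MPC) = 1/0.21.
ΔY = 193/0.21 = 919.05 ≈ 919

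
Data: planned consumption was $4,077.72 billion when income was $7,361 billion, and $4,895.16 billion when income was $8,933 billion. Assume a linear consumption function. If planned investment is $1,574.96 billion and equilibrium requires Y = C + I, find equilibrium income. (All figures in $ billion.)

Y = 3802

MPC = (4895.16 − 4077.72)/(8933 − 7361) = 817.44/1572 = 0.52
a = 4077.72 − 0.52(7361) = 250
Equilibrium: Y = 250 + 0.52Y + 1574.96
0.48Y = 1824.96, so Y = 1824.96/0.48 = 3802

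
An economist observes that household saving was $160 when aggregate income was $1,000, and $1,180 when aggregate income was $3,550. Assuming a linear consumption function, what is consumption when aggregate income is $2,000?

C = 1440

MPS = ΔS/ΔY = (1180 − 160)/(3550 − 1000) = 1020/2550 = 0.4
MPC = 1 − MPS = 0.6
Autonomous saving = 160 − 0.4(1000) = -240, so a = 240
C = 240 + 0.6(2000) = 240 + 1200 = 1440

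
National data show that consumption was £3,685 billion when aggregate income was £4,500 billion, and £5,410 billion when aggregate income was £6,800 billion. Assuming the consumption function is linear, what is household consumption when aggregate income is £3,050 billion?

C = 2597.5

MPC = (5410 − 3685)/(6800 − 4500) = 1725/2300 = 0.75
a = 3685 − 0.75(4500) = 3685 − 3375 = 310
C = 310 + 0.75(3050) = 310 + 2287.5 = 2597.5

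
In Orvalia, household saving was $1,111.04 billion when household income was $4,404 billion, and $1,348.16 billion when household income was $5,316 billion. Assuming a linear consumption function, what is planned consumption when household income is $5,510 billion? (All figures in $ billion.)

C = 4111.4

MPS = ΔS/ΔY = (1348.16 − 1111.04)/(5316 − 4404) = 237.12/912 = 0.26
MPC = 1 − MPS = 0.74
Autonomous saving = 1111.04 − 0.26(4404) = -34, so a = 34
C = 34 + 0.74(5510) = 34 + 4077.4 = 4111.4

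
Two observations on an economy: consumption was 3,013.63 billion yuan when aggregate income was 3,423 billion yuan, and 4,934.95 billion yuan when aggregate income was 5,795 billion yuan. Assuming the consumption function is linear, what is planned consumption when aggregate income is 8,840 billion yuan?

MPC = (4934.95 − 3013.63)/(5795 − 3423) = 1921.32/2372 = 0.81
a = 3013.63 − 0.81(3423) = 3013.63 − 2772.63 = 241
C = 241 + 0.81(8840) = 241 + 7160.4 = 7401.4

C = 7401.4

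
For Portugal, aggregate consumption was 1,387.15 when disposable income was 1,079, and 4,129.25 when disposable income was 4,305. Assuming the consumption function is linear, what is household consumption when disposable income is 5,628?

C = 5253.8

MPC = (4129.25 − 1387.15)/(4305 − 1079) = 2742.1/3226 = 0.85
a = 1387.15 − 0.85(1079) = 1387.15 − 917.15 = 470
C = 470 + 0.85(5628) = 470 + 4783.8 = 5253.8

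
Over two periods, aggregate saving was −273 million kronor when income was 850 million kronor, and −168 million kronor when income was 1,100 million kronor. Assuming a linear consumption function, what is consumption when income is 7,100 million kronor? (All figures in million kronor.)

MPS = ΔS/ΔY = (-168 − (-273))/(1100 − 850) = 105/250 = 0.42
MPC = 1 − MPS = 0.58
Autonomous saving = -273 − 0.42(850) = -630, so a = 630
C = 630 + 0.58(7100) = 630 + 4118 = 4748

C = 4748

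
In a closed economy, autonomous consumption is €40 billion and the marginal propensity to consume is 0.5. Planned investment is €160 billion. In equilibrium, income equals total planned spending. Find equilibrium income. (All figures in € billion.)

Y = C + I = 40 + 0.5Y + 160
Y − 0.5Y = 200
0.5Y = 200, so Y = 200/0.5 = 400

Y = 400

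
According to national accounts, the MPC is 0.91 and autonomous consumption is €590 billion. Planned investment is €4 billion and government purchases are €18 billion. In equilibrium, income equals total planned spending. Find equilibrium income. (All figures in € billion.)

Y = 6800

Y = C + I + G = 590 + 0.91Y + 4 + 18
Y − 0.91Y = 612
0.09Y = 612, so Y = 612/0.09 = 6800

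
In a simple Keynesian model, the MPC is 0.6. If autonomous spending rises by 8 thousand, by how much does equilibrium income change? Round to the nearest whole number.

The multiplier is 1/(1 − MPC) = 1/0.4.
ΔY = 8/0.4 = 20.00 ≈ 20

ΔY ≈ 20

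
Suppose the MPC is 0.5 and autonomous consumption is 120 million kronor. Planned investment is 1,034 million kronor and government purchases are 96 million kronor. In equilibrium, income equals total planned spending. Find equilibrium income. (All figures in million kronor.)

Y = C + I + G = 120 + 0.5Y + 1034 + 96
Y − 0.5Y = 1250
0.5Y = 1250, so Y = 1250/0.5 = 2500

Y = 2500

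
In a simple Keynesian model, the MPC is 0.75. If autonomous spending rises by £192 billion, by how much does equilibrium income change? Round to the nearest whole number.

ΔY ≈ 768

The multiplier is 1/(1 − MPC) = 1/0.25.
ΔY = 192/0.25 = 768.00 ≈ 768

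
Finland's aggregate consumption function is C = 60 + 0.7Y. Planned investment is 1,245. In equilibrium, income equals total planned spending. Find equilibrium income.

Y = 4350

Y = C + I = 60 + 0.7Y + 1245
Y − 0.7Y = 1305
0.3Y = 1305, so Y = 1305/0.3 = 4350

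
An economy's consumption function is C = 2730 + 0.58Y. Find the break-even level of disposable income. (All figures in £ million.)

At break-even, C = Y: 2730 + 0.58Y = Y
0.42Y = 2730, so Y = 2730/0.42 = 6500

Y = 6500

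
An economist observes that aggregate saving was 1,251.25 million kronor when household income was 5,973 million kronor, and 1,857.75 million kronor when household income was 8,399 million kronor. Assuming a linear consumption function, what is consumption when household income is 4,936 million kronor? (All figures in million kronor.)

C = 3944

MPS = ΔS/ΔY = (1857.75 − 1251.25)/(8399 − 5973) = 606.5/2426 = 0.25
MPC = 1 − MPS = 0.75
Autonomous saving = 1251.25 − 0.25(5973) = -242, so a = 242
C = 242 + 0.75(4936) = 242 + 3702 = 3944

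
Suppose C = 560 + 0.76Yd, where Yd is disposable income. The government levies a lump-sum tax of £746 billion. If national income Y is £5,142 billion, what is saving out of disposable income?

Yd = Y − T = 5142 − 746 = 4396
C = 560 + 0.76(4396) = 560 + 3340.96 = 3900.96
S = Yd − C = 4396 − 3900.96 = 495.04

S = 495.04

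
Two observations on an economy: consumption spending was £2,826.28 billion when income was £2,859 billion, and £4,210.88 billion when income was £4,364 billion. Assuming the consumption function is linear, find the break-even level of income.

MPC = (4210.88 − 2826.28)/(4364 − 2859) = 1384.6/1505 = 0.92
a = 2826.28 − 0.92(2859) = 2826.28 − 2630.28 = 196
Break-even: Y = a/(1−MPC) = 196/0.08 = 2450

Y = 2450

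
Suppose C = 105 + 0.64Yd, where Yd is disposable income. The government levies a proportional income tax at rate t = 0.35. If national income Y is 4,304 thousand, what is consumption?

Yd = (1 − 0.35)(4304) = 0.65(4304) = 2797.6
C = 105 + 0.64(2797.6) = 105 + 1790.464 = 1895.464

C = 1895.464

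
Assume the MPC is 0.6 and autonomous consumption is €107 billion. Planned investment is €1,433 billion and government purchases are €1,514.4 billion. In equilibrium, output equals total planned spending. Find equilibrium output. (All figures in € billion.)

Y = 7636

Y = C + I + G = 107 + 0.6Y + 1433 + 1514.4
Y − 0.6Y = 3054.4
0.4Y = 3054.4, so Y = 3054.4/0.4 = 7636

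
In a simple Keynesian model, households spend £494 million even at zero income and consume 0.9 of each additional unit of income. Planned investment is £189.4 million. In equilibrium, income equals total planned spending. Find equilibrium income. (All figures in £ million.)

Y = C + I = 494 + 0.9Y + 189.4
Y − 0.9Y = 683.4
0.1Y = 683.4, so Y = 683.4/0.1 = 6834

Y = 6834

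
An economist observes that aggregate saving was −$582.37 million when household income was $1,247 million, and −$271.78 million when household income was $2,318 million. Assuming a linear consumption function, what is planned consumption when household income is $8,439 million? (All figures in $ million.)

C = 6935.69

MPS = ΔS/ΔY = (-271.78 − (-582.37))/(2318 − 1247) = 310.59/1071 = 0.29
MPC = 1 − MPS = 0.71
Autonomous saving = -582.37 − 0.29(1247) = -944, so a = 944
C = 944 + 0.71(8439) = 944 + 5991.69 = 6935.69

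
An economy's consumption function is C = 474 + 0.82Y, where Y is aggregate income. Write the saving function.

S = -474 + 0.18Y

S = Y − C = Y − (474 + 0.82Y) = -474 + (1 − 0.82)Y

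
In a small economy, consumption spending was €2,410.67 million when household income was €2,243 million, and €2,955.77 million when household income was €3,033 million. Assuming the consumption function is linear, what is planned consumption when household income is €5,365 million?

MPC = (2955.77 − 2410.67)/(3033 − 2243) = 545.1/790 = 0.69
a = 2410.67 − 0.69(2243) = 2410.67 − 1547.67 = 863
C = 863 + 0.69(5365) = 863 + 3701.85 = 4564.85

C = 4564.85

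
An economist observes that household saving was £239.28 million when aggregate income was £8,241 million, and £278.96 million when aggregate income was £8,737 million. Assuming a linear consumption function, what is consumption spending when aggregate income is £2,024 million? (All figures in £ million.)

MPS = ΔS/ΔY = (278.96 − 239.28)/(8737 − 8241) = 39.68/496 = 0.08
MPC = 1 − MPS = 0.92
Autonomous saving = 239.28 − 0.08(8241) = -420, so a = 420
C = 420 + 0.92(2024) = 420 + 1862.08 = 2282.08

C = 2282.08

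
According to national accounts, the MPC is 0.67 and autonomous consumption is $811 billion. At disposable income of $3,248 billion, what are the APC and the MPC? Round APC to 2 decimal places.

MPC = 0.67 (the slope of the consumption function)
C = 811 + 0.67(3248) = 2987.16, so APC = 2987.16/3248 = 0.92

APC = 0.92; MPC = 0.67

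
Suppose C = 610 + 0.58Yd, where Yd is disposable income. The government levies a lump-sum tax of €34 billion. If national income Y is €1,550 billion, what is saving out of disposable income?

Yd = Y − T = 1550 − 34 = 1516
C = 610 + 0.58(1516) = 610 + 879.28 = 1489.28
S = Yd − C = 1516 − 1489.28 = 26.72

S = 26.72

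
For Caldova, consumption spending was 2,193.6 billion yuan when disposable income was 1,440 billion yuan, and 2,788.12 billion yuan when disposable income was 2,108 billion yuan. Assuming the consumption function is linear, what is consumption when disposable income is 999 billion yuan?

MPC = (2788.12 − 2193.6)/(2108 − 1440) = 594.52/668 = 0.89
a = 2193.6 − 0.89(1440) = 2193.6 − 1281.6 = 912
C = 912 + 0.89(999) = 912 + 889.11 = 1801.11

C = 1801.11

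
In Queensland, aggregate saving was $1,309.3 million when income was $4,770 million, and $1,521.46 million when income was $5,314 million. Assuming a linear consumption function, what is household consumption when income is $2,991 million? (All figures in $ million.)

C = 2375.51

MPS = ΔS/ΔY = (1521.46 − 1309.3)/(5314 − 4770) = 212.16/544 = 0.39
MPC = 1 − MPS = 0.61
Autonomous saving = 1309.3 − 0.39(4770) = -551, so a = 551
C = 551 + 0.61(2991) = 551 + 1824.51 = 2375.51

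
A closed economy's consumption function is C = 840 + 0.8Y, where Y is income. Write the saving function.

S = Y − C = Y − (840 + 0.8Y) = -840 + (1 − 0.8)Y

S = -840 + 0.2Y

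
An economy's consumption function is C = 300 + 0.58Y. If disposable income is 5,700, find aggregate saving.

C = 300 + 0.58(5700) = 300 + 3306 = 3606
S = Y − C = 5700 − 3606 = 2094

S = 2094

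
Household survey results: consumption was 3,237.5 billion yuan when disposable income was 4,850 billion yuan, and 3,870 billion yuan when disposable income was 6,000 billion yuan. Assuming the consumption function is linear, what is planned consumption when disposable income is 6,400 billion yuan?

MPC = (3870 − 3237.5)/(6000 − 4850) = 632.5/1150 = 0.55
a = 3237.5 − 0.55(4850) = 3237.5 − 2667.5 = 570
C = 570 + 0.55(6400) = 570 + 3520 = 4090

C = 4090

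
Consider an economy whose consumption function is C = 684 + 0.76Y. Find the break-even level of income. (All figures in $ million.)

Y = 2850

At break-even, C = Y: 684 + 0.76Y = Y
0.24Y = 684, so Y = 684/0.24 = 2850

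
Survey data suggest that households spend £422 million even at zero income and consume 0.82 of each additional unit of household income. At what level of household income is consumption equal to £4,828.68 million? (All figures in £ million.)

Y = 5374

422 + 0.82Y = 4828.68
0.82Y = 4406.68, so Y = 4406.68/0.82 = 5374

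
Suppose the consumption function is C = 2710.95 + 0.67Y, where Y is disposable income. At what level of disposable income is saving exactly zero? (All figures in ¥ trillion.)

At break-even, C = Y: 2710.95 + 0.67Y = Y
0.33Y = 2710.95, so Y = 2710.95/0.33 = 8215

Y = 8215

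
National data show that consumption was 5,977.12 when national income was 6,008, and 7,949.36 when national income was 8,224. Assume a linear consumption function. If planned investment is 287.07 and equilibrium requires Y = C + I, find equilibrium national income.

Y = 8337

MPC = (7949.36 − 5977.12)/(8224 − 6008) = 1972.24/2216 = 0.89
a = 5977.12 − 0.89(6008) = 630
Equilibrium: Y = 630 + 0.89Y + 287.07
0.11Y = 917.07, so Y = 917.07/0.11 = 8337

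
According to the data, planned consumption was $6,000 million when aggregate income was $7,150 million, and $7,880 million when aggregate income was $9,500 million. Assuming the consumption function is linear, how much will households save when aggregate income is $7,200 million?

MPC = (7880 − 6000)/(9500 − 7150) = 1880/2350 = 0.8
a = 6000 − 0.8(7150) = 6000 − 5720 = 280
C = 280 + 0.8(7200) = 6040
S = 7200 − 6040 = 1160

S = 1160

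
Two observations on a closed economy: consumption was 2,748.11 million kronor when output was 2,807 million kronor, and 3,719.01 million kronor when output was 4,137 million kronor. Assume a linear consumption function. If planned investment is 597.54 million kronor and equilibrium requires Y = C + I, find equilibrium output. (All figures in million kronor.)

Y = 4802

MPC = (3719.01 − 2748.11)/(4137 − 2807) = 970.9/1330 = 0.73
a = 2748.11 − 0.73(2807) = 699
Equilibrium: Y = 699 + 0.73Y + 597.54
0.27Y = 1296.54, so Y = 1296.54/0.27 = 4802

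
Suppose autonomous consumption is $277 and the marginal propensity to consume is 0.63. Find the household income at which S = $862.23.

S = Y − C = -277 + 0.37Y
-277 + 0.37Y = 862.23, so 0.37Y = 1139.23 and Y = 3079

Y = 3079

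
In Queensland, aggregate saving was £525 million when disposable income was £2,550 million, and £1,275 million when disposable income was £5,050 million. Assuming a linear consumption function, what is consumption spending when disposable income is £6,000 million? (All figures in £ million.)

C = 4440

MPS = ΔS/ΔY = (1275 − 525)/(5050 − 2550) = 750/2500 = 0.3
MPC = 1 − MPS = 0.7
Autonomous saving = 525 − 0.3(2550) = -240, so a = 240
C = 240 + 0.7(6000) = 240 + 4200 = 4440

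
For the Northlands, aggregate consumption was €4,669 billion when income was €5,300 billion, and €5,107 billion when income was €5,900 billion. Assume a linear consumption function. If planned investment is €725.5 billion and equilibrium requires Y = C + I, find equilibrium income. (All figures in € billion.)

Y = 5650

MPC = (5107 − 4669)/(5900 − 5300) = 438/600 = 0.73
a = 4669 − 0.73(5300) = 800
Equilibrium: Y = 800 + 0.73Y + 725.5
0.27Y = 1525.5, so Y = 1525.5/0.27 = 5650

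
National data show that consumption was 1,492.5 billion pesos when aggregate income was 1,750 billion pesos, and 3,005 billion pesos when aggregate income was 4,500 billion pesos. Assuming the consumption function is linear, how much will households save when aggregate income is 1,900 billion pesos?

MPC = (3005 − 1492.5)/(4500 − 1750) = 1512.5/2750 = 0.55
a = 1492.5 − 0.55(1750) = 1492.5 − 962.5 = 530
C = 530 + 0.55(1900) = 1575
S = 1900 − 1575 = 325

S = 325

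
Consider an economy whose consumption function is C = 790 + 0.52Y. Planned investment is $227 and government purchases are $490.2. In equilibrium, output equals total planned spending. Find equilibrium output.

Y = C + I + G = 790 + 0.52Y + 227 + 490.2
Y − 0.52Y = 1507.2
0.48Y = 1507.2, so Y = 1507.2/0.48 = 3140

Y = 3140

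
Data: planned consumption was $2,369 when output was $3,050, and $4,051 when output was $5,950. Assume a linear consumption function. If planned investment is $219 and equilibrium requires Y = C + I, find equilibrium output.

MPC = (4051 − 2369)/(5950 − 3050) = 1682/2900 = 0.58
a = 2369 − 0.58(3050) = 600
Equilibrium: Y = 600 + 0.58Y + 219
0.42Y = 819, so Y = 819/0.42 = 1950

Y = 1950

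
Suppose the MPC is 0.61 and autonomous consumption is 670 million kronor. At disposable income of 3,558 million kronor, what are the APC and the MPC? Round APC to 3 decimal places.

APC = 0.798; MPC = 0.61

MPC = 0.61 (the slope of the consumption function)
C = 670 + 0.61(3558) = 2840.38, so APC = 2840.38/3558 = 0.798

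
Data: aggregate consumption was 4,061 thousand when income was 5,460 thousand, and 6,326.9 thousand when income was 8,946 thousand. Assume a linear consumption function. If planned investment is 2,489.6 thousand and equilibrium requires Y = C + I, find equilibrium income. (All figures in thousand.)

MPC = (6326.9 − 4061)/(8946 − 5460) = 2265.9/3486 = 0.65
a = 4061 − 0.65(5460) = 512
Equilibrium: Y = 512 + 0.65Y + 2489.6
0.35Y = 3001.6, so Y = 3001.6/0.35 = 8576

Y = 8576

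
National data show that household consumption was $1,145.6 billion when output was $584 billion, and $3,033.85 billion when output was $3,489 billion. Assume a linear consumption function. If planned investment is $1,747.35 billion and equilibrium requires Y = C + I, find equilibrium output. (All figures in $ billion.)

MPC = (3033.85 − 1145.6)/(3489 − 584) = 1888.25/2905 = 0.65
a = 1145.6 − 0.65(584) = 766
Equilibrium: Y = 766 + 0.65Y + 1747.35
0.35Y = 2513.35, so Y = 2513.35/0.35 = 7181

Y = 7181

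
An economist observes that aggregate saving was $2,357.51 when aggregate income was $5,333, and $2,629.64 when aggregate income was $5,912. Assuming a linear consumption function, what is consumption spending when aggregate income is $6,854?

MPS = ΔS/ΔY = (2629.64 − 2357.51)/(5912 − 5333) = 272.13/579 = 0.47
MPC = 1 − MPS = 0.53
Autonomous saving = 2357.51 − 0.47(5333) = -149, so a = 149
C = 149 + 0.53(6854) = 149 + 3632.62 = 3781.62

C = 3781.62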